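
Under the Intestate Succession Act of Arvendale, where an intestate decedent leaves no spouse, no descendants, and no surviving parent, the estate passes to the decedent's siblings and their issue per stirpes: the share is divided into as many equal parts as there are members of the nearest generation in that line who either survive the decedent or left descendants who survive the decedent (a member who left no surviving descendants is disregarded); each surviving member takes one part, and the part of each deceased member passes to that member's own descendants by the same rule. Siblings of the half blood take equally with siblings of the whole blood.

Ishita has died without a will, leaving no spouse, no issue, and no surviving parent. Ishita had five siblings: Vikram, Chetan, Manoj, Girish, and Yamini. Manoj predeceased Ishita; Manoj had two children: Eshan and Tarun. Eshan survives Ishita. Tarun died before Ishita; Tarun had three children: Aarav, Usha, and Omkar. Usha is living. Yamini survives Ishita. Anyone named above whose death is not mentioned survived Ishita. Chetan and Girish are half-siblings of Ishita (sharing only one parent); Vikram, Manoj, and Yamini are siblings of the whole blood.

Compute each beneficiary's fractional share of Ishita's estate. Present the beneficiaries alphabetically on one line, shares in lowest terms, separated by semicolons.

Aarav 1/30; Chetan 1/5; Eshan 1/10; Girish 1/5; Omkar 1/30; Usha 1/30; Vikram 1/5; Yamini 1/5

No spouse, descendants, or parent survives, so the estate passes to Ishita's siblings per stirpes.
Half-blood and whole-blood siblings take equally under the stated rule.
The estate is divided into 5 equal shares of 1/5 among Vikram, Chetan, Manoj, Girish, Yamini.
Vikram is living and takes 1/5.
Chetan is living and takes 1/5.
Manoj predeceased; the 1/5 allotted to Manoj's branch passes to Manoj's issue by representation.
The 1/5 is divided into 2 equal shares of 1/10 among Eshan, Tarun.
Eshan is living and takes 1/10.
Tarun predeceased; the 1/10 allotted to Tarun's branch passes to Tarun's issue by representation.
The 1/10 is divided into 3 equal shares of 1/30 among Aarav, Usha, Omkar.
Aarav is living and takes 1/30.
Usha is living and takes 1/30.
Omkar is living and takes 1/30.
Girish is living and takes 1/5.
Yamini is living and takes 1/5.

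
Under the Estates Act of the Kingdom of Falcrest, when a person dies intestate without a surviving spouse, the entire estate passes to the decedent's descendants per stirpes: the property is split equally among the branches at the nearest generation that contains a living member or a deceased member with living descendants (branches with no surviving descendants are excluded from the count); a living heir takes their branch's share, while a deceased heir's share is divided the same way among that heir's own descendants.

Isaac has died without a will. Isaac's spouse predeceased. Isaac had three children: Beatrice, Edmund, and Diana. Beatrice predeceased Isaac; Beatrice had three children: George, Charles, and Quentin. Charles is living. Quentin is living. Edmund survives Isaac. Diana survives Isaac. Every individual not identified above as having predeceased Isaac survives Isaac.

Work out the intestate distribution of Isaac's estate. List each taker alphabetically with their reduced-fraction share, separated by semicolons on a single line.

Charles 1/9; Diana 1/3; Edmund 1/3; George 1/9; Quentin 1/9

There is no surviving spouse, so the entire estate passes to Isaac's descendants per stirpes.
The estate is divided into 3 equal shares of 1/3 among Beatrice, Edmund, Diana.
Beatrice predeceased; the 1/3 allotted to Beatrice's branch passes to Beatrice's issue by representation.
The 1/3 is divided into 3 equal shares of 1/9 among George, Charles, Quentin.
George is living and takes 1/9.
Charles is living and takes 1/9.
Quentin is living and takes 1/9.
Edmund is living and takes 1/3.
Diana is living and takes 1/3.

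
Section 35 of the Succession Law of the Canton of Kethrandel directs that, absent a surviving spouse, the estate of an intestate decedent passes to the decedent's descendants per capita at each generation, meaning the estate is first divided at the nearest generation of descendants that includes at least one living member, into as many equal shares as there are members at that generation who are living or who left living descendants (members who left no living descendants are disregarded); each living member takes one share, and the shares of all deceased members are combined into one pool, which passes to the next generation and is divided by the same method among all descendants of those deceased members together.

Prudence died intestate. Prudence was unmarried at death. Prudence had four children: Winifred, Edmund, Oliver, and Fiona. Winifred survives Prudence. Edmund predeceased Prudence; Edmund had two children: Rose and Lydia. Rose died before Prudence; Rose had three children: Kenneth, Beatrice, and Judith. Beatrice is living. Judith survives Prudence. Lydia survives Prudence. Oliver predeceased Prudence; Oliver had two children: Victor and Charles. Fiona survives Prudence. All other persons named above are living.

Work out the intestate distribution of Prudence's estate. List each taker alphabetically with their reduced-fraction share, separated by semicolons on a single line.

Beatrice 1/24; Charles 1/8; Fiona 1/4; Judith 1/24; Kenneth 1/24; Lydia 1/8; Victor 1/8; Winifred 1/4

There is no surviving spouse, so the entire estate passes to Prudence's descendants per capita at each generation.
At generation 1 (Winifred, Edmund, Oliver, Fiona) there are 4 shares of (1)/4 = 1/4 each.
Living: Winifred and Fiona — each takes 1/4.
Deceased: Edmund and Oliver. Their combined 1/2 is pooled and carried to generation 2.
At generation 2 (Rose, Lydia, Victor, Charles) there are 4 shares of (1/2)/4 = 1/8 each.
Living: Lydia, Victor, and Charles — each takes 1/8.
Deceased: Rose. That 1/8 share is carried to generation 3.
At generation 3 (Kenneth, Beatrice, Judith) there are 3 shares of (1/8)/3 = 1/24 each.
Living: Kenneth, Beatrice, and Judith — each takes 1/24.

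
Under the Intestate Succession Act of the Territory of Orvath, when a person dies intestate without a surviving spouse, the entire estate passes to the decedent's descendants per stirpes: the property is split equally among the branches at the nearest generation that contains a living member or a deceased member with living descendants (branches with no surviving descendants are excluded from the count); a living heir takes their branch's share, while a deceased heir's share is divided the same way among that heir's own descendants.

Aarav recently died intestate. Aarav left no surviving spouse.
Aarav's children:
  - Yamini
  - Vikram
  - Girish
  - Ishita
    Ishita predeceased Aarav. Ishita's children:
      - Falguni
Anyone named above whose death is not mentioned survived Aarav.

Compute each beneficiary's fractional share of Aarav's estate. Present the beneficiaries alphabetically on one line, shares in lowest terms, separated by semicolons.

There is no surviving spouse, so the entire estate passes to Aarav's descendants per stirpes.
The estate is divided into 4 equal shares of 1/4 among Yamini, Vikram, Girish, Ishita.
Yamini is living and takes 1/4.
Vikram is living and takes 1/4.
Girish is living and takes 1/4.
Ishita predeceased; the 1/4 allotted to Ishita's branch passes to Ishita's issue by representation.
Falguni is the sole taker at this level and receives the full 1/4.

Falguni 1/4; Girish 1/4; Vikram 1/4; Yamini 1/4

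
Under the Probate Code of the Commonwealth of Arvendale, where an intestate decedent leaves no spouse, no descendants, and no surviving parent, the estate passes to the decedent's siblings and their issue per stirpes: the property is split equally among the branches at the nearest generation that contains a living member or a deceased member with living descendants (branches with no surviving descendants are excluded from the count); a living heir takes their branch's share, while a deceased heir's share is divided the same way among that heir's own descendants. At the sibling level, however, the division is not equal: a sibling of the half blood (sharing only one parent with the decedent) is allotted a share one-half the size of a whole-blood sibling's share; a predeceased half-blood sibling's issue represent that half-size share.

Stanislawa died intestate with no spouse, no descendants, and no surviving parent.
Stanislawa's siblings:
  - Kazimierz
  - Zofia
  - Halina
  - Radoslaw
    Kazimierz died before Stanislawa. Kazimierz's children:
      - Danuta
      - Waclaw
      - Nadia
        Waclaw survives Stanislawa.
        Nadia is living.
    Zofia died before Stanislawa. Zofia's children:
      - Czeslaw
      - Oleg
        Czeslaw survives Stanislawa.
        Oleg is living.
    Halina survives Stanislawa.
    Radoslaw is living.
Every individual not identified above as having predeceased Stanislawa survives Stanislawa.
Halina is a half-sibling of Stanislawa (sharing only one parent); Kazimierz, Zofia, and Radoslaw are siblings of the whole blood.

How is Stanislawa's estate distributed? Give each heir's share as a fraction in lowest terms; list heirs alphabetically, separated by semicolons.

No spouse, descendants, or parent survives, so the estate passes to Stanislawa's siblings per stirpes.
Half-blood siblings count for one-half the weight of whole-blood siblings at the initial division.
Dividing 1 in proportion to weights (total weight 7/2): Kazimierz (weight 1) → 2/7; Zofia (weight 1) → 2/7; Halina (weight 1/2) → 1/7; Radoslaw (weight 1) → 2/7.
Kazimierz predeceased; the 2/7 allotted to Kazimierz's branch passes to Kazimierz's issue by representation.
The 2/7 is divided into 3 equal shares of 2/21 among Danuta, Waclaw, Nadia.
Danuta is living and takes 2/21.
Waclaw is living and takes 2/21.
Nadia is living and takes 2/21.
Zofia predeceased; the 2/7 allotted to Zofia's branch passes to Zofia's issue by representation.
The 2/7 is divided into 2 equal shares of 1/7 among Czeslaw, Oleg.
Czeslaw is living and takes 1/7.
Oleg is living and takes 1/7.
Halina is living and takes 1/7.
Radoslaw is living and takes 2/7.

Czeslaw 1/7; Danuta 2/21; Halina 1/7; Nadia 2/21; Oleg 1/7; Radoslaw 2/7; Waclaw 2/21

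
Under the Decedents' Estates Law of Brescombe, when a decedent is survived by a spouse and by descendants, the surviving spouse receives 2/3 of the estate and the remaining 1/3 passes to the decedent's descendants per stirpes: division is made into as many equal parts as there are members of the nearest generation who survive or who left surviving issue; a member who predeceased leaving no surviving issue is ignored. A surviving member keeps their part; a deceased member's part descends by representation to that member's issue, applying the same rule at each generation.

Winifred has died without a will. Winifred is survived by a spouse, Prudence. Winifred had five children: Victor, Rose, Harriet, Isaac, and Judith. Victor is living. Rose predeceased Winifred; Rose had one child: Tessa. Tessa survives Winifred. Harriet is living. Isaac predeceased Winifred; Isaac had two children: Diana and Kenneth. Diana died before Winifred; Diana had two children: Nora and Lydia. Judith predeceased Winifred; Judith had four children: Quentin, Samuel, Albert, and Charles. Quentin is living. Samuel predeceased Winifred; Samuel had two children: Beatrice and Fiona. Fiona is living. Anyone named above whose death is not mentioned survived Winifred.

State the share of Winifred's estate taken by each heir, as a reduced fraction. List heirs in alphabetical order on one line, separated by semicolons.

Prudence, as surviving spouse, takes 2/3.
The remaining 1/3 passes to Winifred's descendants per stirpes.
The 1/3 is divided into 5 equal shares of 1/15 among Victor, Rose, Harriet, Isaac, Judith.
Victor is living and takes 1/15.
Rose predeceased; the 1/15 allotted to Rose's branch passes to Rose's issue by representation.
Tessa is the sole taker at this level and receives the full 1/15.
Harriet is living and takes 1/15.
Isaac predeceased; the 1/15 allotted to Isaac's branch passes to Isaac's issue by representation.
The 1/15 is divided into 2 equal shares of 1/30 among Diana, Kenneth.
Diana predeceased; the 1/30 allotted to Diana's branch passes to Diana's issue by representation.
The 1/30 is divided into 2 equal shares of 1/60 among Nora, Lydia.
Nora is living and takes 1/60.
Lydia is living and takes 1/60.
Kenneth is living and takes 1/30.
Judith predeceased; the 1/15 allotted to Judith's branch passes to Judith's issue by representation.
The 1/15 is divided into 4 equal shares of 1/60 among Quentin, Samuel, Albert, Charles.
Quentin is living and takes 1/60.
Samuel predeceased; the 1/60 allotted to Samuel's branch passes to Samuel's issue by representation.
The 1/60 is divided into 2 equal shares of 1/120 among Beatrice, Fiona.
Beatrice is living and takes 1/120.
Fiona is living and takes 1/120.
Albert is living and takes 1/60.
Charles is living and takes 1/60.

Albert 1/60; Beatrice 1/120; Charles 1/60; Fiona 1/120; Harriet 1/15; Kenneth 1/30; Lydia 1/60; Nora 1/60; Prudence 2/3; Quentin 1/60; Tessa 1/15; Victor 1/15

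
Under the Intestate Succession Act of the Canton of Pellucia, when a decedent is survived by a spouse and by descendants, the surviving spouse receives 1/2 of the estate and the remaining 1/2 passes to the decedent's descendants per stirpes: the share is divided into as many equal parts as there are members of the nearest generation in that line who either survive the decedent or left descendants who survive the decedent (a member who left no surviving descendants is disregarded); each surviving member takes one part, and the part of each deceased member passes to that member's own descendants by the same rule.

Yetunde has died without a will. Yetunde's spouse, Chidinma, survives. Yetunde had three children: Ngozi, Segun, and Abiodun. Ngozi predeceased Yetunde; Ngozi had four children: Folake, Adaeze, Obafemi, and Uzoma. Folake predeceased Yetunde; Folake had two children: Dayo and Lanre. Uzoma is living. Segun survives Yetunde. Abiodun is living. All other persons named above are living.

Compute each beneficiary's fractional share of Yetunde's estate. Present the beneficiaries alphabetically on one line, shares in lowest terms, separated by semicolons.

Chidinma, as surviving spouse, takes 1/2.
The remaining 1/2 passes to Yetunde's descendants per stirpes.
The 1/2 is divided into 3 equal shares of 1/6 among Ngozi, Segun, Abiodun.
Ngozi predeceased; the 1/6 allotted to Ngozi's branch passes to Ngozi's issue by representation.
The 1/6 is divided into 4 equal shares of 1/24 among Folake, Adaeze, Obafemi, Uzoma.
Folake predeceased; the 1/24 allotted to Folake's branch passes to Folake's issue by representation.
The 1/24 is divided into 2 equal shares of 1/48 among Dayo, Lanre.
Dayo is living and takes 1/48.
Lanre is living and takes 1/48.
Adaeze is living and takes 1/24.
Obafemi is living and takes 1/24.
Uzoma is living and takes 1/24.
Segun is living and takes 1/6.
Abiodun is living and takes 1/6.

Abiodun 1/6; Adaeze 1/24; Chidinma 1/2; Dayo 1/48; Lanre 1/48; Obafemi 1/24; Segun 1/6; Uzoma 1/24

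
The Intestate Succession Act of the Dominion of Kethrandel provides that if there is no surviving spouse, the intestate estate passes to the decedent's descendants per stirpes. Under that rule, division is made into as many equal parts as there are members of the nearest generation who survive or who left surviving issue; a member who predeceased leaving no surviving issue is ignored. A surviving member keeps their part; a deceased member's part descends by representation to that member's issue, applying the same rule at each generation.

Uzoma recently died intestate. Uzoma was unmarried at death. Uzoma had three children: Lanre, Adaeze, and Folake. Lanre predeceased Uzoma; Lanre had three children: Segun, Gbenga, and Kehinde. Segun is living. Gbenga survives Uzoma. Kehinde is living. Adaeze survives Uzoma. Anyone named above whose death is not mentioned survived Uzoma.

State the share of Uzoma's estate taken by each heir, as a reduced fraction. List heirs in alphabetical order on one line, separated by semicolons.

Adaeze 1/3; Folake 1/3; Gbenga 1/9; Kehinde 1/9; Segun 1/9

There is no surviving spouse, so the entire estate passes to Uzoma's descendants per stirpes.
The estate is divided into 3 equal shares of 1/3 among Lanre, Adaeze, Folake.
Lanre predeceased; the 1/3 allotted to Lanre's branch passes to Lanre's issue by representation.
The 1/3 is divided into 3 equal shares of 1/9 among Segun, Gbenga, Kehinde.
Segun is living and takes 1/9.
Gbenga is living and takes 1/9.
Kehinde is living and takes 1/9.
Adaeze is living and takes 1/3.
Folake is living and takes 1/3.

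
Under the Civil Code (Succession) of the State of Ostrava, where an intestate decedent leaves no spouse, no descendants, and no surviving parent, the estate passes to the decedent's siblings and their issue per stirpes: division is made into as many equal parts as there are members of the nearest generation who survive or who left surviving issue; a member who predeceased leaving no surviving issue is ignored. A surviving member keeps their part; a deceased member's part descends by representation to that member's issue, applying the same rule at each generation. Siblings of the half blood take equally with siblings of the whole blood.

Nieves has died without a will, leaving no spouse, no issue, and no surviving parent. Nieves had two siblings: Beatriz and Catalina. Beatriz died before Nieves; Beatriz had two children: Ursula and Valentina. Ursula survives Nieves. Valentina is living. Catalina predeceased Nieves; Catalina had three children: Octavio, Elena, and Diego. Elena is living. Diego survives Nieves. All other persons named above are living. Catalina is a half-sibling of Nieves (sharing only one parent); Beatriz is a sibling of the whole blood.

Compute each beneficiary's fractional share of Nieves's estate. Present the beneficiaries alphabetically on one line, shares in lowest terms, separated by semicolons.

Diego 1/6; Elena 1/6; Octavio 1/6; Ursula 1/4; Valentina 1/4

No spouse, descendants, or parent survives, so the estate passes to Nieves's siblings per stirpes.
Half-blood and whole-blood siblings take equally under the stated rule.
The estate is divided into 2 equal shares of 1/2 among Beatriz, Catalina.
Beatriz predeceased; the 1/2 allotted to Beatriz's branch passes to Beatriz's issue by representation.
The 1/2 is divided into 2 equal shares of 1/4 among Ursula, Valentina.
Ursula is living and takes 1/4.
Valentina is living and takes 1/4.
Catalina predeceased; the 1/2 allotted to Catalina's branch passes to Catalina's issue by representation.
The 1/2 is divided into 3 equal shares of 1/6 among Octavio, Elena, Diego.
Octavio is living and takes 1/6.
Elena is living and takes 1/6.
Diego is living and takes 1/6.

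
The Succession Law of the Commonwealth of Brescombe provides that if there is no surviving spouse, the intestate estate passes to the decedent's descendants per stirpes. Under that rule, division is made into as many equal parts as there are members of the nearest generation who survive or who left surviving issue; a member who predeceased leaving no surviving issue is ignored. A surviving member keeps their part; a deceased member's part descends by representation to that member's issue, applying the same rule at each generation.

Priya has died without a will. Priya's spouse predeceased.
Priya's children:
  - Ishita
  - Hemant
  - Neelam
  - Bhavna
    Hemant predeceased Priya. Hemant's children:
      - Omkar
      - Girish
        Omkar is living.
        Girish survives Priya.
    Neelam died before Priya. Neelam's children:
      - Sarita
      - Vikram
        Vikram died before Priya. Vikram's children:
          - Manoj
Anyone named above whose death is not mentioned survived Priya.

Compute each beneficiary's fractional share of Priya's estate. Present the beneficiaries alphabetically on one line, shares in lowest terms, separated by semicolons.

Bhavna 1/4; Girish 1/8; Ishita 1/4; Manoj 1/8; Omkar 1/8; Sarita 1/8

There is no surviving spouse, so the entire estate passes to Priya's descendants per stirpes.
The estate is divided into 4 equal shares of 1/4 among Ishita, Hemant, Neelam, Bhavna.
Ishita is living and takes 1/4.
Hemant predeceased; the 1/4 allotted to Hemant's branch passes to Hemant's issue by representation.
The 1/4 is divided into 2 equal shares of 1/8 among Omkar, Girish.
Omkar is living and takes 1/8.
Girish is living and takes 1/8.
Neelam predeceased; the 1/4 allotted to Neelam's branch passes to Neelam's issue by representation.
The 1/4 is divided into 2 equal shares of 1/8 among Sarita, Vikram.
Sarita is living and takes 1/8.
Vikram predeceased; the 1/8 allotted to Vikram's branch passes to Vikram's issue by representation.
Manoj is the sole taker at this level and receives the full 1/8.
Bhavna is living and takes 1/4.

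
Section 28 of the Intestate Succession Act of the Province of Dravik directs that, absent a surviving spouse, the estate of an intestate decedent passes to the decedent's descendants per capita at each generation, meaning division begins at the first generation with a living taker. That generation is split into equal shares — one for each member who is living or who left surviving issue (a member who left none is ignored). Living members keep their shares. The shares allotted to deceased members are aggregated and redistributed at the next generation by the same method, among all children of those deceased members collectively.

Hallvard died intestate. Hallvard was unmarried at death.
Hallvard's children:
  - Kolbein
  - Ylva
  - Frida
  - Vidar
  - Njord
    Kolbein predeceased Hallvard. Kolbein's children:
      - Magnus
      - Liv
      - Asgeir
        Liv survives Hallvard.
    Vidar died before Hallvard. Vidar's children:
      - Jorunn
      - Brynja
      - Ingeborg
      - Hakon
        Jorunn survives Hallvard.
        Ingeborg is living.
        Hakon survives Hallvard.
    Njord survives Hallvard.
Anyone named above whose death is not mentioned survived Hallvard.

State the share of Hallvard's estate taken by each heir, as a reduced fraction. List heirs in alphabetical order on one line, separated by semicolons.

Asgeir 2/35; Brynja 2/35; Frida 1/5; Hakon 2/35; Ingeborg 2/35; Jorunn 2/35; Liv 2/35; Magnus 2/35; Njord 1/5; Ylva 1/5

There is no surviving spouse, so the entire estate passes to Hallvard's descendants per capita at each generation.
At generation 1 (Kolbein, Ylva, Frida, Vidar, Njord) there are 5 shares of (1)/5 = 1/5 each.
Living: Ylva, Frida, and Njord — each takes 1/5.
Deceased: Kolbein and Vidar. Their combined 2/5 is pooled and carried to generation 2.
At generation 2 (Magnus, Liv, Asgeir, Jorunn, Brynja, Ingeborg, Hakon) there are 7 shares of (2/5)/7 = 2/35 each.
Living: Magnus, Liv, Asgeir, Jorunn, Brynja, Ingeborg, and Hakon — each takes 2/35.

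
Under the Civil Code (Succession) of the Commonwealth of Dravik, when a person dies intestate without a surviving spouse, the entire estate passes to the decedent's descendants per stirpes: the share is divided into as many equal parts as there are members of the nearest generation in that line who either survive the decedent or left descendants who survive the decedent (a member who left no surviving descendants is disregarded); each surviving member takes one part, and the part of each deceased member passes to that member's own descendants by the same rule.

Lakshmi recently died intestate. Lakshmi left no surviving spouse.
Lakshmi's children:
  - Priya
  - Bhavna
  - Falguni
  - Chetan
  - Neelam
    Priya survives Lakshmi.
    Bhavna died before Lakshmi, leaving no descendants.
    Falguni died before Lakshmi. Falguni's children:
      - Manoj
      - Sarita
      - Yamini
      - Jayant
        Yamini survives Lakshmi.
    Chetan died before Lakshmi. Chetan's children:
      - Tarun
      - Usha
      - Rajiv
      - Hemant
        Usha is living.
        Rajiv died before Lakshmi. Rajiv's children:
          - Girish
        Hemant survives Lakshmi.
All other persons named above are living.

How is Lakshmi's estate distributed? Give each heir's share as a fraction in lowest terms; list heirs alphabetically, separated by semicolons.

There is no surviving spouse, so the entire estate passes to Lakshmi's descendants per stirpes.
Bhavna left no surviving issue, so that branch lapses and is disregarded.
The estate is divided into 4 equal shares of 1/4 among Priya, Falguni, Chetan, Neelam.
Priya is living and takes 1/4.
Falguni predeceased; the 1/4 allotted to Falguni's branch passes to Falguni's issue by representation.
The 1/4 is divided into 4 equal shares of 1/16 among Manoj, Sarita, Yamini, Jayant.
Manoj is living and takes 1/16.
Sarita is living and takes 1/16.
Yamini is living and takes 1/16.
Jayant is living and takes 1/16.
Chetan predeceased; the 1/4 allotted to Chetan's branch passes to Chetan's issue by representation.
The 1/4 is divided into 4 equal shares of 1/16 among Tarun, Usha, Rajiv, Hemant.
Tarun is living and takes 1/16.
Usha is living and takes 1/16.
Rajiv predeceased; the 1/16 allotted to Rajiv's branch passes to Rajiv's issue by representation.
Girish is the sole taker at this level and receives the full 1/16.
Hemant is living and takes 1/16.
Neelam is living and takes 1/4.

Girish 1/16; Hemant 1/16; Jayant 1/16; Manoj 1/16; Neelam 1/4; Priya 1/4; Sarita 1/16; Tarun 1/16; Usha 1/16; Yamini 1/16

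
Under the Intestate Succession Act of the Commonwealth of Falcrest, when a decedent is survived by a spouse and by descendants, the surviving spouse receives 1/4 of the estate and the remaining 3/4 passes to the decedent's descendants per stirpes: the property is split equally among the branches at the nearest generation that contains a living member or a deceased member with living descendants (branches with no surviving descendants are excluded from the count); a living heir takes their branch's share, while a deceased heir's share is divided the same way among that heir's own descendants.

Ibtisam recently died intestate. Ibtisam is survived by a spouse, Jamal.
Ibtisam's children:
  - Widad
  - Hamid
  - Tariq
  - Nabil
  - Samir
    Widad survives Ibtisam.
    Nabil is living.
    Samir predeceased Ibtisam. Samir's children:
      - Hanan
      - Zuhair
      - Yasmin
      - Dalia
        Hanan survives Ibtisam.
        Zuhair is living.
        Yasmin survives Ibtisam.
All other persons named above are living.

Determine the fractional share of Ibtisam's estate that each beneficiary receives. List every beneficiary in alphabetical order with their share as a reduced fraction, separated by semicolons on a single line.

Jamal, as surviving spouse, takes 1/4.
The remaining 3/4 passes to Ibtisam's descendants per stirpes.
The 3/4 is divided into 5 equal shares of 3/20 among Widad, Hamid, Tariq, Nabil, Samir.
Widad is living and takes 3/20.
Hamid is living and takes 3/20.
Tariq is living and takes 3/20.
Nabil is living and takes 3/20.
Samir predeceased; the 3/20 allotted to Samir's branch passes to Samir's issue by representation.
The 3/20 is divided into 4 equal shares of 3/80 among Hanan, Zuhair, Yasmin, Dalia.
Hanan is living and takes 3/80.
Zuhair is living and takes 3/80.
Yasmin is living and takes 3/80.
Dalia is living and takes 3/80.

Dalia 3/80; Hamid 3/20; Hanan 3/80; Jamal 1/4; Nabil 3/20; Tariq 3/20; Widad 3/20; Yasmin 3/80; Zuhair 3/80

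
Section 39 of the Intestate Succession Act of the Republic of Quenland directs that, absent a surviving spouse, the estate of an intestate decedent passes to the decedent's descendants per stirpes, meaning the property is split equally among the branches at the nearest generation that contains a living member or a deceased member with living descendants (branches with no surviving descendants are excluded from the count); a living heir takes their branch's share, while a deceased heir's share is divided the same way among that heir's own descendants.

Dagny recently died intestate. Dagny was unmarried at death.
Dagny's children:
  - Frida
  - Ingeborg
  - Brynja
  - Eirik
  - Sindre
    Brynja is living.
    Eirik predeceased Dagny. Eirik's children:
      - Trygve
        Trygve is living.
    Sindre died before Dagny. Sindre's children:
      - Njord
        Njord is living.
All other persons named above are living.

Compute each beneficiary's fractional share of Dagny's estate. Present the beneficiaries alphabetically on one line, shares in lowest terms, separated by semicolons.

There is no surviving spouse, so the entire estate passes to Dagny's descendants per stirpes.
The estate is divided into 5 equal shares of 1/5 among Frida, Ingeborg, Brynja, Eirik, Sindre.
Frida is living and takes 1/5.
Ingeborg is living and takes 1/5.
Brynja is living and takes 1/5.
Eirik predeceased; the 1/5 allotted to Eirik's branch passes to Eirik's issue by representation.
Trygve is the sole taker at this level and receives the full 1/5.
Sindre predeceased; the 1/5 allotted to Sindre's branch passes to Sindre's issue by representation.
Njord is the sole taker at this level and receives the full 1/5.

Brynja 1/5; Frida 1/5; Ingeborg 1/5; Njord 1/5; Trygve 1/5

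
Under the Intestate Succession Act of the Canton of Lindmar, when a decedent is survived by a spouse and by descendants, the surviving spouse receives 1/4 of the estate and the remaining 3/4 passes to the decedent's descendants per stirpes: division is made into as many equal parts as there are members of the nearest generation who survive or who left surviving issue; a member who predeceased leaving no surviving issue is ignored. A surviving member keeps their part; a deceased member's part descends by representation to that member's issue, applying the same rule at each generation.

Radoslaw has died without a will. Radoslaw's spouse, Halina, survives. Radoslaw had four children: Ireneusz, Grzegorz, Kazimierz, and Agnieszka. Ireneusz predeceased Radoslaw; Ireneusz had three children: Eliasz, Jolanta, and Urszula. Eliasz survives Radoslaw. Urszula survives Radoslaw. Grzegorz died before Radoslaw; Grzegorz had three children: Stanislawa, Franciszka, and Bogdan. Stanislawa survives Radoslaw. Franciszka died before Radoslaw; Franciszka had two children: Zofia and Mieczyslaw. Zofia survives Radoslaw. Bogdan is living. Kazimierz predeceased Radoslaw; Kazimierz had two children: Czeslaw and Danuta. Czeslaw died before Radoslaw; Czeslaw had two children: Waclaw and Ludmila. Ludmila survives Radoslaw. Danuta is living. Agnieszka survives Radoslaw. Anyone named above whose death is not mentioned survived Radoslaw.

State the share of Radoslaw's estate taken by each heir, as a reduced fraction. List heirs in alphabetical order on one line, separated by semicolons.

Agnieszka 3/16; Bogdan 1/16; Danuta 3/32; Eliasz 1/16; Halina 1/4; Jolanta 1/16; Ludmila 3/64; Mieczyslaw 1/32; Stanislawa 1/16; Urszula 1/16; Waclaw 3/64; Zofia 1/32

Halina, as surviving spouse, takes 1/4.
The remaining 3/4 passes to Radoslaw's descendants per stirpes.
The 3/4 is divided into 4 equal shares of 3/16 among Ireneusz, Grzegorz, Kazimierz, Agnieszka.
Ireneusz predeceased; the 3/16 allotted to Ireneusz's branch passes to Ireneusz's issue by representation.
The 3/16 is divided into 3 equal shares of 1/16 among Eliasz, Jolanta, Urszula.
Eliasz is living and takes 1/16.
Jolanta is living and takes 1/16.
Urszula is living and takes 1/16.
Grzegorz predeceased; the 3/16 allotted to Grzegorz's branch passes to Grzegorz's issue by representation.
The 3/16 is divided into 3 equal shares of 1/16 among Stanislawa, Franciszka, Bogdan.
Stanislawa is living and takes 1/16.
Franciszka predeceased; the 1/16 allotted to Franciszka's branch passes to Franciszka's issue by representation.
The 1/16 is divided into 2 equal shares of 1/32 among Zofia, Mieczyslaw.
Zofia is living and takes 1/32.
Mieczyslaw is living and takes 1/32.
Bogdan is living and takes 1/16.
Kazimierz predeceased; the 3/16 allotted to Kazimierz's branch passes to Kazimierz's issue by representation.
The 3/16 is divided into 2 equal shares of 3/32 among Czeslaw, Danuta.
Czeslaw predeceased; the 3/32 allotted to Czeslaw's branch passes to Czeslaw's issue by representation.
The 3/32 is divided into 2 equal shares of 3/64 among Waclaw, Ludmila.
Waclaw is living and takes 3/64.
Ludmila is living and takes 3/64.
Danuta is living and takes 3/32.
Agnieszka is living and takes 3/16.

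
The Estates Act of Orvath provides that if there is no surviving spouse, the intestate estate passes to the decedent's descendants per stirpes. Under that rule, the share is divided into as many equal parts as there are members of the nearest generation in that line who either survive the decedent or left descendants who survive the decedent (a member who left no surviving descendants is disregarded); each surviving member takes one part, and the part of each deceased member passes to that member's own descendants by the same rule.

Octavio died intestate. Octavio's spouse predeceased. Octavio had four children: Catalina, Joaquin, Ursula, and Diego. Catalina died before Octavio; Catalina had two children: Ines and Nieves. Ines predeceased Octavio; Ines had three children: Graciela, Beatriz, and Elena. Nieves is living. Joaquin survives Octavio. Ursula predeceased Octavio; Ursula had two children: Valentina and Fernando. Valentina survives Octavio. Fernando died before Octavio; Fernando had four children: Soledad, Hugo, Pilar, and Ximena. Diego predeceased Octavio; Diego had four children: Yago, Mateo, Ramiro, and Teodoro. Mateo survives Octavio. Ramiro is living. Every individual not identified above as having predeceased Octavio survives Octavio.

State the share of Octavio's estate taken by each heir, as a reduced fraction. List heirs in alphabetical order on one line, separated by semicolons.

Beatriz 1/24; Elena 1/24; Graciela 1/24; Hugo 1/32; Joaquin 1/4; Mateo 1/16; Nieves 1/8; Pilar 1/32; Ramiro 1/16; Soledad 1/32; Teodoro 1/16; Valentina 1/8; Ximena 1/32; Yago 1/16

There is no surviving spouse, so the entire estate passes to Octavio's descendants per stirpes.
The estate is divided into 4 equal shares of 1/4 among Catalina, Joaquin, Ursula, Diego.
Catalina predeceased; the 1/4 allotted to Catalina's branch passes to Catalina's issue by representation.
The 1/4 is divided into 2 equal shares of 1/8 among Ines, Nieves.
Ines predeceased; the 1/8 allotted to Ines's branch passes to Ines's issue by representation.
The 1/8 is divided into 3 equal shares of 1/24 among Graciela, Beatriz, Elena.
Graciela is living and takes 1/24.
Beatriz is living and takes 1/24.
Elena is living and takes 1/24.
Nieves is living and takes 1/8.
Joaquin is living and takes 1/4.
Ursula predeceased; the 1/4 allotted to Ursula's branch passes to Ursula's issue by representation.
The 1/4 is divided into 2 equal shares of 1/8 among Valentina, Fernando.
Valentina is living and takes 1/8.
Fernando predeceased; the 1/8 allotted to Fernando's branch passes to Fernando's issue by representation.
The 1/8 is divided into 4 equal shares of 1/32 among Soledad, Hugo, Pilar, Ximena.
Soledad is living and takes 1/32.
Hugo is living and takes 1/32.
Pilar is living and takes 1/32.
Ximena is living and takes 1/32.
Diego predeceased; the 1/4 allotted to Diego's branch passes to Diego's issue by representation.
The 1/4 is divided into 4 equal shares of 1/16 among Yago, Mateo, Ramiro, Teodoro.
Yago is living and takes 1/16.
Mateo is living and takes 1/16.
Ramiro is living and takes 1/16.
Teodoro is living and takes 1/16.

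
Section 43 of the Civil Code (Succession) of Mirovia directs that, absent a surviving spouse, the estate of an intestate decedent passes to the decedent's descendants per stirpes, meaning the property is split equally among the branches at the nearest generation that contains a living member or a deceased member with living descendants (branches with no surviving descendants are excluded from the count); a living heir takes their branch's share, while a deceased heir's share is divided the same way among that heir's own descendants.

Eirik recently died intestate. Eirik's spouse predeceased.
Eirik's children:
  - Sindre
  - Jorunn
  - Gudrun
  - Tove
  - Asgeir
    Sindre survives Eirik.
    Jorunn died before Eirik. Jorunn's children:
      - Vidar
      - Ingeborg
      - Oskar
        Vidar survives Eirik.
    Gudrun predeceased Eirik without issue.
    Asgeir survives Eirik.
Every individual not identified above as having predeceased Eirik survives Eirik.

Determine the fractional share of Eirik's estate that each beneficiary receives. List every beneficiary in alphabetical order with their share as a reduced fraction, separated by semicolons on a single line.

There is no surviving spouse, so the entire estate passes to Eirik's descendants per stirpes.
Gudrun left no surviving issue, so that branch lapses and is disregarded.
The estate is divided into 4 equal shares of 1/4 among Sindre, Jorunn, Tove, Asgeir.
Sindre is living and takes 1/4.
Jorunn predeceased; the 1/4 allotted to Jorunn's branch passes to Jorunn's issue by representation.
The 1/4 is divided into 3 equal shares of 1/12 among Vidar, Ingeborg, Oskar.
Vidar is living and takes 1/12.
Ingeborg is living and takes 1/12.
Oskar is living and takes 1/12.
Tove is living and takes 1/4.
Asgeir is living and takes 1/4.

Asgeir 1/4; Ingeborg 1/12; Oskar 1/12; Sindre 1/4; Tove 1/4; Vidar 1/12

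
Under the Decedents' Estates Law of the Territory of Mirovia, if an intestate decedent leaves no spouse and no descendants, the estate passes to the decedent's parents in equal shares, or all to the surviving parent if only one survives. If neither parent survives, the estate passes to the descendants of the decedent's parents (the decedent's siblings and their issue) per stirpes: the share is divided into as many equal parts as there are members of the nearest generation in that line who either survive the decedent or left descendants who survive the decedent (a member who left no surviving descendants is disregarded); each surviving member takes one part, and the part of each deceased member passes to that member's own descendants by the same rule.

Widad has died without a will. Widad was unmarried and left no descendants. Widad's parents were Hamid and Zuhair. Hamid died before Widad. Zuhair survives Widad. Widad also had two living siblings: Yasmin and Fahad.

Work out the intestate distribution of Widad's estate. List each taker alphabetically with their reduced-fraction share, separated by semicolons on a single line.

Zuhair 1

Only one parent, Zuhair, survives, so Zuhair takes the entire estate. The siblings take nothing because a surviving parent has priority.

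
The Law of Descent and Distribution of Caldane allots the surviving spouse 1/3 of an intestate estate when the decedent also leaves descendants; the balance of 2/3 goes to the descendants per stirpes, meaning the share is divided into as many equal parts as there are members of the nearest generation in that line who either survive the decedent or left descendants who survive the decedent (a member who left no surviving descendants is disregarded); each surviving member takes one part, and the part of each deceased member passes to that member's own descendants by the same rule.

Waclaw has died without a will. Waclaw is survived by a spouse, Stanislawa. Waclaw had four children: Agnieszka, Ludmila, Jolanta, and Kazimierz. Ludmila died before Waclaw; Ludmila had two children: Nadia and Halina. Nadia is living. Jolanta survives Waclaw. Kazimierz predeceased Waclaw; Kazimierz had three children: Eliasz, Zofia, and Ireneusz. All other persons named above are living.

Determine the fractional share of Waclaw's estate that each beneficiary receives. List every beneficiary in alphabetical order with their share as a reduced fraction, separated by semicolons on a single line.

Stanislawa, as surviving spouse, takes 1/3.
The remaining 2/3 passes to Waclaw's descendants per stirpes.
The 2/3 is divided into 4 equal shares of 1/6 among Agnieszka, Ludmila, Jolanta, Kazimierz.
Agnieszka is living and takes 1/6.
Ludmila predeceased; the 1/6 allotted to Ludmila's branch passes to Ludmila's issue by representation.
The 1/6 is divided into 2 equal shares of 1/12 among Nadia, Halina.
Nadia is living and takes 1/12.
Halina is living and takes 1/12.
Jolanta is living and takes 1/6.
Kazimierz predeceased; the 1/6 allotted to Kazimierz's branch passes to Kazimierz's issue by representation.
The 1/6 is divided into 3 equal shares of 1/18 among Eliasz, Zofia, Ireneusz.
Eliasz is living and takes 1/18.
Zofia is living and takes 1/18.
Ireneusz is living and takes 1/18.

Agnieszka 1/6; Eliasz 1/18; Halina 1/12; Ireneusz 1/18; Jolanta 1/6; Nadia 1/12; Stanislawa 1/3; Zofia 1/18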